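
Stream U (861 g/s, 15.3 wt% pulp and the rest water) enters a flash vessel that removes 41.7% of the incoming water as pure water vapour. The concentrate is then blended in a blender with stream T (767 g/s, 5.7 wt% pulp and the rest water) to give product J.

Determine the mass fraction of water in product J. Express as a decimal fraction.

Vapour removed = 0.417×0.847×861 = 304.1 g/s; concentrate = 556.9 g/s.
water reaching the mixer = 425.16 (from concentrate) + 767×0.943 = 1148.4 g/s.
Product flow = 556.9 + 767 = 1323.9 g/s; water fraction = 0.867.

0.867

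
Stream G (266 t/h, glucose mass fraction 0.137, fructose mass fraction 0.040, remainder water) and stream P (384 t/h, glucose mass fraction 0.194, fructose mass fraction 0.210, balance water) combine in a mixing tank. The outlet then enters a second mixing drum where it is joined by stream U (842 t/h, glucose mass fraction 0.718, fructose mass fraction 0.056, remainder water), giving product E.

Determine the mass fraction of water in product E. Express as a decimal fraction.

0.428

Overall, product flow = 1492 t/h.
water in = 266×0.823 + 384×0.596 + 842×0.226 = 638.07 t/h.
water fraction in E = 0.428.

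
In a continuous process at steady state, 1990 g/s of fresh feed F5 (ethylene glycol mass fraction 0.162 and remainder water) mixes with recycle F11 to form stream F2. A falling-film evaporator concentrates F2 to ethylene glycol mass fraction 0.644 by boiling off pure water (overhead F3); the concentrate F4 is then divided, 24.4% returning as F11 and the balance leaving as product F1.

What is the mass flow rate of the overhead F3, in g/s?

1489 g/s

Overall ethylene glycol balance (none leaves overhead): ethylene glycol in fresh feed = ethylene glycol in product, i.e. 1990×0.162 = (1−0.244)·F4·0.644.
F4 = 322.38/(0.644×0.756) = 662.16 g/s.
Recycle F11 = 0.244×662.16 = 161.57 g/s.
Combined feed F2 = 1990 + 161.57 = 2151.6 g/s.
Overhead F3 = F2 − F4 = 2151.6 − 662.16 = 1489.4 g/s.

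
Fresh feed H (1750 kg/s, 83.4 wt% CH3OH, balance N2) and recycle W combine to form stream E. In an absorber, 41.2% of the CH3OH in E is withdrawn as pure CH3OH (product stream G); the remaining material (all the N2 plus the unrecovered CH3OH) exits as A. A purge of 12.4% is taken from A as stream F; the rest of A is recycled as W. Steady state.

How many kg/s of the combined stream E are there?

5353 kg/s

N2 enters only via H and leaves only via the purge: 1750×0.166 = 0.124×(N2 in A), and the absorber passes all N2, so N2 in E = N2 in A = 2342.7 kg/s.
CH3OH in E: m_A = 1750×0.834 + (1−0.124)·(1−0.412)·m_A, so m_A = 1459.5/0.4849 = 3009.8 kg/s.
E = 3009.8 + 2342.7 = 5352.6 kg/s.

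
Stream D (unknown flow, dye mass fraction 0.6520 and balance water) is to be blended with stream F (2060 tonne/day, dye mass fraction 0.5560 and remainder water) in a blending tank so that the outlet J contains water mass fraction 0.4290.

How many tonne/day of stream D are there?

381.5 tonne/day

Let D be the unknown flow. Total out = 2060 + D.
water balance: 914.64 + 0.348·D = 0.429·(2060 + D)
(0.348 − 0.429)·D = 0.429×2060 − 914.64 = -30.9
D = -30.9 / -0.081 = 381.48 tonne/day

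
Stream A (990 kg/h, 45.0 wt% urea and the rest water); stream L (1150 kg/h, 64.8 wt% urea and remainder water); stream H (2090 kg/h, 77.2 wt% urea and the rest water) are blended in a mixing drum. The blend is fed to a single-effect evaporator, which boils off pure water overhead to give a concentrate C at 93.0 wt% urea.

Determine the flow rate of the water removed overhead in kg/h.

1215 kg/h

urea entering = 990×0.450 + 1150×0.648 + 2090×0.772 = 2804.2 kg/h.
All urea reports to C, so C = 2804.2/0.930 = 3015.2 kg/h.
Total feed = 4230 kg/h; overhead = 4230 − 3015.2 = 1214.8 kg/h.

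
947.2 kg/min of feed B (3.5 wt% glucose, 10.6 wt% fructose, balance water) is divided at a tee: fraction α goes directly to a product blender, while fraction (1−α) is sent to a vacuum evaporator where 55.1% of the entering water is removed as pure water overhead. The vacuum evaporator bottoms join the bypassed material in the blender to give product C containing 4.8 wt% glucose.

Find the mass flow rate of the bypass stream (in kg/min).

All 947.2×0.035 = 33.152 kg/min of glucose reaches C, so C = 33.152/0.048 = 690.67 kg/min and vapour = 256.53 kg/min.
The evaporator receives (1−α)·947.2 of feed at 0.859 water and removes 0.551 of that water:
0.551×0.859×(1−α)×947.2 = 256.53
(1−α) = 256.53/448.32 = 0.5722;  α = 0.4278.
Bypass flow = 0.4278×947.2 = 405.2 kg/min.

405.2 kg/min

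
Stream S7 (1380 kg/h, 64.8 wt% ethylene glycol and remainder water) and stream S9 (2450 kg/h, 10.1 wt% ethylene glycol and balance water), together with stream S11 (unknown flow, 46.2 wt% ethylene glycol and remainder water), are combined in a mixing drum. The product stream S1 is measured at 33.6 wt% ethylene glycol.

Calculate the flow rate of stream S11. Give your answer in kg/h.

Let S11 be the unknown flow. Total out = 3830 + S11.
ethylene glycol balance: 1141.7 + 0.462·S11 = 0.336·(3830 + S11)
(0.462 − 0.336)·S11 = 0.336×3830 − 1141.7 = 145.19
S11 = 145.19 / 0.126 = 1152.3 kg/h

1152 kg/h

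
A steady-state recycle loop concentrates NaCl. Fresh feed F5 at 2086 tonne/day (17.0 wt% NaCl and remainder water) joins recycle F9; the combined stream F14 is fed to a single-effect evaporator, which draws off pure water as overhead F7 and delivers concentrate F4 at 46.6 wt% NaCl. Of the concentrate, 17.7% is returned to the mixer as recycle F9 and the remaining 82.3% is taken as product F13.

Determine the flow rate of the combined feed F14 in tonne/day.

Overall NaCl balance (none leaves overhead): NaCl in fresh feed = NaCl in product, i.e. 2086×0.170 = (1−0.177)·F4·0.466.
F4 = 354.62/(0.466×0.823) = 924.65 tonne/day.
Recycle F9 = 0.177×924.65 = 163.66 tonne/day.
Combined feed F14 = 2086 + 163.66 = 2249.7 tonne/day.

2250 tonne/day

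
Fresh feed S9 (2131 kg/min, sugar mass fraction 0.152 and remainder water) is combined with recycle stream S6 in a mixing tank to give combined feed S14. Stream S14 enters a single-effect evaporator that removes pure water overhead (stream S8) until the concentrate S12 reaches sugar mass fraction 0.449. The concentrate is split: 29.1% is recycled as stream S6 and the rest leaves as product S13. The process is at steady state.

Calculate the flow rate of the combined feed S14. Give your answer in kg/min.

Overall sugar balance (none leaves overhead): sugar in fresh feed = sugar in product, i.e. 2131×0.152 = (1−0.291)·S12·0.449.
S12 = 323.91/(0.449×0.709) = 1017.5 kg/min.
Recycle S6 = 0.291×1017.5 = 296.09 kg/min.
Combined feed S14 = 2131 + 296.09 = 2427.1 kg/min.

2427 kg/min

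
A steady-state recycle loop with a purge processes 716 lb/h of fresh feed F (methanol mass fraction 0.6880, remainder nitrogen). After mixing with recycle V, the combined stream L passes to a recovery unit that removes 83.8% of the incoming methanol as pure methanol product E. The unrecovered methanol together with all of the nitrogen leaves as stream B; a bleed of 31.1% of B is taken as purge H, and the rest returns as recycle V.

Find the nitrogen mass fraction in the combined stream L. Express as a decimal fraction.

nitrogen enters only via F and leaves only via the purge: 716×0.312 = 0.311×(nitrogen in B), and the recovery unit passes all nitrogen, so nitrogen in L = nitrogen in B = 718.3 lb/h.
methanol in L: m_A = 716×0.688 + (1−0.311)·(1−0.838)·m_A, so m_A = 492.61/0.8884 = 554.5 lb/h.
L = 554.5 + 718.3 = 1272.8 lb/h.
nitrogen fraction in L = 718.3/1272.8 = 0.5643.

0.5643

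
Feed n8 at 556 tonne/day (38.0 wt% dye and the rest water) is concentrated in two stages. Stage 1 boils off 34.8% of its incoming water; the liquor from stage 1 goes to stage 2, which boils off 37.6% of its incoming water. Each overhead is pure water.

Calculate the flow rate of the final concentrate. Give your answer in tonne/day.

351.5 tonne/day

water in feed = 556×0.620 = 344.72 tonne/day.
After stage 1: water left = (1−0.348)×344.72 = 224.76; stream total = 436.04 tonne/day.
After stage 2: water left = (1−0.376)×224.76 = 140.25; final concentrate = 351.53 tonne/day.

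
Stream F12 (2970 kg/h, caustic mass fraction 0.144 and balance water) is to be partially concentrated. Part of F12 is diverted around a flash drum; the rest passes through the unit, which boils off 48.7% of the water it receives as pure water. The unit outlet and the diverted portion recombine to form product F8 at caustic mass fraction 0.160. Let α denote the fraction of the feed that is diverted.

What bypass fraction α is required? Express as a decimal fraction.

0.760

All 2970×0.144 = 427.68 kg/h of caustic reaches F8, so F8 = 427.68/0.160 = 2673 kg/h and vapour = 297 kg/h.
The evaporator receives (1−α)·2970 of feed at 0.856 water and removes 0.487 of that water:
0.487×0.856×(1−α)×2970 = 297
(1−α) = 297/1238.1 = 0.2399;  α = 0.7601.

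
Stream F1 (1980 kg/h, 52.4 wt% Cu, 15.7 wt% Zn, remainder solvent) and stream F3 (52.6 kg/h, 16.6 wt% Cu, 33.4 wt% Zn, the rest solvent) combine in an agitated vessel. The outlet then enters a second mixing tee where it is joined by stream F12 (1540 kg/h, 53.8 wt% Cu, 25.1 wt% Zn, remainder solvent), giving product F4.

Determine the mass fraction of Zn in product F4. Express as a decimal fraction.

Overall, product flow = 3572.6 kg/h.
Zn in = 1980×0.157 + 52.6×0.334 + 1540×0.251 = 714.97 kg/h.
Zn fraction in F4 = 0.2001.

0.2001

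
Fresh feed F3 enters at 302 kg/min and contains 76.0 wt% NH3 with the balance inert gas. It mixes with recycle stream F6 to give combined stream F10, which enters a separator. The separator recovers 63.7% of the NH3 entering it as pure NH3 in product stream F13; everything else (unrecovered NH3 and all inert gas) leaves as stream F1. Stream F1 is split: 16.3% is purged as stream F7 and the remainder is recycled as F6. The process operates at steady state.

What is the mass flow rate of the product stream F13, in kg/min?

NH3 in F10: m_A = 302×0.760 + (1−0.163)·(1−0.637)·m_A, so m_A = 229.52/0.6962 = 329.69 kg/min.
Product F13 = 0.637×329.69 = 210.01 kg/min.

210 kg/min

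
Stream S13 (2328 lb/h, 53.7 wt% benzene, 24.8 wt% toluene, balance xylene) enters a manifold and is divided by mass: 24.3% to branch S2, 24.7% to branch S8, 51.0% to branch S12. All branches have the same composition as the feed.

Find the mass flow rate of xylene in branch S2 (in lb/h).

Branch S2 total = 0.243×2328 = 565.7 lb/h.
xylene in S2 = 0.215×565.7 = 121.63 lb/h.

121.6 lb/h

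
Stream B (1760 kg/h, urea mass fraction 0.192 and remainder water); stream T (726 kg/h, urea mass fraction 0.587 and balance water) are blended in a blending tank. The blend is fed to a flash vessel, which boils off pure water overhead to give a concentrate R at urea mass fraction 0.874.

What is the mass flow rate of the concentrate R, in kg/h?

874.2 kg/h

urea entering = 1760×0.192 + 726×0.587 = 764.08 kg/h.
All urea reports to R, so R = 764.08/0.874 = 874.24 kg/h.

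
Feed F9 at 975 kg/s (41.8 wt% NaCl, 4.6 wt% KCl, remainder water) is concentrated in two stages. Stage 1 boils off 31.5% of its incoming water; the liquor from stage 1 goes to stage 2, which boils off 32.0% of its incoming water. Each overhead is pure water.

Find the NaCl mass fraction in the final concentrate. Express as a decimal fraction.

water in feed = 975×0.536 = 522.6 kg/s.
After stage 1: water left = (1−0.315)×522.6 = 357.98; stream total = 810.38 kg/s.
After stage 2: water left = (1−0.320)×357.98 = 243.43; final concentrate = 695.83 kg/s.
NaCl fraction = 407.55/695.83 = 0.5857.

0.5857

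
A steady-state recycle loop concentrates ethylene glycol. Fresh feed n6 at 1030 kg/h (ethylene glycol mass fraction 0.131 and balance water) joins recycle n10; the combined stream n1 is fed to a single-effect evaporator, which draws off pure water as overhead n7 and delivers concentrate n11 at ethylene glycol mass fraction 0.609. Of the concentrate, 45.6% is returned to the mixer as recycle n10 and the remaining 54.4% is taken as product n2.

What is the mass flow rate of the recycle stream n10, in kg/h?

Overall ethylene glycol balance (none leaves overhead): ethylene glycol in fresh feed = ethylene glycol in product, i.e. 1030×0.131 = (1−0.456)·n11·0.609.
n11 = 134.93/(0.609×0.544) = 407.28 kg/h.
Recycle n10 = 0.456×407.28 = 185.72 kg/h.

185.7 kg/h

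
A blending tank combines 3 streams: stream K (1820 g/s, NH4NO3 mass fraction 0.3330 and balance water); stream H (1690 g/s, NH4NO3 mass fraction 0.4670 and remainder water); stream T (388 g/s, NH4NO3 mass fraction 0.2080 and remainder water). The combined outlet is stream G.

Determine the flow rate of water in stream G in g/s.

water out = water in = 1820×0.667 + 1690×0.533 + 388×0.792 = 2422 g/s.

2422 g/s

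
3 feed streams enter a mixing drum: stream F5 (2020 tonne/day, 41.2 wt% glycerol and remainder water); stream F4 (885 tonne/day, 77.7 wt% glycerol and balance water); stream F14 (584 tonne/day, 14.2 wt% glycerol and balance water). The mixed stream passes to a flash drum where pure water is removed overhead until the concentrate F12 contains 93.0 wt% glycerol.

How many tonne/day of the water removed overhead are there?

1766 tonne/day

glycerol entering = 2020×0.412 + 885×0.777 + 584×0.142 = 1602.8 tonne/day.
All glycerol reports to F12, so F12 = 1602.8/0.930 = 1723.5 tonne/day.
Total feed = 3489 tonne/day; overhead = 3489 − 1723.5 = 1765.5 tonne/day.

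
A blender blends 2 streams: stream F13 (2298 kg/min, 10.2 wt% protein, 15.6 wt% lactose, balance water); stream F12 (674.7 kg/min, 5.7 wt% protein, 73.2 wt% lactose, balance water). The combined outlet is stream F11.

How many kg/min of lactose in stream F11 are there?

lactose out = lactose in = 2298×0.156 + 674.7×0.732 = 852.37 kg/min.

852.4 kg/min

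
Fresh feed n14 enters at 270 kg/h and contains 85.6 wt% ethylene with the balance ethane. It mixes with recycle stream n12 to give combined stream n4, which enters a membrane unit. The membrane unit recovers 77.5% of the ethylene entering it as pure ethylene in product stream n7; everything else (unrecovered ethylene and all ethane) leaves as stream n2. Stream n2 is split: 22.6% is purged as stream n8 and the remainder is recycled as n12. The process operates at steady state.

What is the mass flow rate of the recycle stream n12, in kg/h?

ethane enters only via n14 and leaves only via the purge: 270×0.144 = 0.226×(ethane in n2), and the membrane unit passes all ethane, so ethane in n4 = ethane in n2 = 172.04 kg/h.
ethylene in n4: m_A = 270×0.856 + (1−0.226)·(1−0.775)·m_A, so m_A = 231.12/0.8258 = 279.86 kg/h.
n2 = (1−0.775)×279.86 + 172.04 = 235 kg/h.
Recycle n12 = (1−0.226)×235 = 181.89 kg/h.

181.9 kg/h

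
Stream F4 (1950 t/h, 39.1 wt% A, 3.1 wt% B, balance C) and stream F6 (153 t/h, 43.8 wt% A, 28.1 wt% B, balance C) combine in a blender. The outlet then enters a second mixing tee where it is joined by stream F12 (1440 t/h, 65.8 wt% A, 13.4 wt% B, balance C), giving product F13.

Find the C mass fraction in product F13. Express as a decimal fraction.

Overall, product flow = 3543 t/h.
C in = 1950×0.578 + 153×0.281 + 1440×0.208 = 1469.6 t/h.
C fraction in F13 = 0.4148.

0.4148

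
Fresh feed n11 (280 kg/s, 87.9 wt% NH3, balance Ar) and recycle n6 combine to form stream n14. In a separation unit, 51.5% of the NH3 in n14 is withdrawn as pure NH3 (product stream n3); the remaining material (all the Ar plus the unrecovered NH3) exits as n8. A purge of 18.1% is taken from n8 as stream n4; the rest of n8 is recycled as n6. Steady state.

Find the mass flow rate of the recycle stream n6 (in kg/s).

Ar enters only via n11 and leaves only via the purge: 280×0.121 = 0.181×(Ar in n8), and the separation unit passes all Ar, so Ar in n14 = Ar in n8 = 187.18 kg/s.
NH3 in n14: m_A = 280×0.879 + (1−0.181)·(1−0.515)·m_A, so m_A = 246.12/0.6028 = 408.3 kg/s.
n8 = (1−0.515)×408.3 + 187.18 = 385.21 kg/s.
Recycle n6 = (1−0.181)×385.21 = 315.49 kg/s.

315.5 kg/s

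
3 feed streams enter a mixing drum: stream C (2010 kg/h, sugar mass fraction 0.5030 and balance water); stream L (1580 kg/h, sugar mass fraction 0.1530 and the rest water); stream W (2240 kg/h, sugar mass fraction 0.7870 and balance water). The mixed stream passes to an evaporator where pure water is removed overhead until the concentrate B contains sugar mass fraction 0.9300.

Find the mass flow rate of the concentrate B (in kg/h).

sugar entering = 2010×0.503 + 1580×0.153 + 2240×0.787 = 3015.7 kg/h.
All sugar reports to B, so B = 3015.7/0.930 = 3242.6 kg/h.

3243 kg/h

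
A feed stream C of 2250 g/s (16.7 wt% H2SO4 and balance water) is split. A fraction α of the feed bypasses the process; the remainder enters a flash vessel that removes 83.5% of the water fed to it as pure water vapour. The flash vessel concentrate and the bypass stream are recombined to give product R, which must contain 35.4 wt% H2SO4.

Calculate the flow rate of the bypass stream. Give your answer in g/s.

All 2250×0.167 = 375.75 g/s of H2SO4 reaches R, so R = 375.75/0.354 = 1061.4 g/s and vapour = 1188.6 g/s.
The evaporator receives (1−α)·2250 of feed at 0.833 water and removes 0.835 of that water:
0.835×0.833×(1−α)×2250 = 1188.6
(1−α) = 1188.6/1565 = 0.7595;  α = 0.2405.
Bypass flow = 0.2405×2250 = 541.21 g/s.

541.2 g/s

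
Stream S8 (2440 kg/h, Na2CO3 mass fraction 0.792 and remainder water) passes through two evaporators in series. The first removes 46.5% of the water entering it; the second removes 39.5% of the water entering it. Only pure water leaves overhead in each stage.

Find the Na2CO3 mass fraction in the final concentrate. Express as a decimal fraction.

water in feed = 2440×0.208 = 507.52 kg/h.
After stage 1: water left = (1−0.465)×507.52 = 271.52; stream total = 2204 kg/h.
After stage 2: water left = (1−0.395)×271.52 = 164.27; final concentrate = 2096.8 kg/h.
Na2CO3 fraction = 1932.5/2096.8 = 0.922.

0.922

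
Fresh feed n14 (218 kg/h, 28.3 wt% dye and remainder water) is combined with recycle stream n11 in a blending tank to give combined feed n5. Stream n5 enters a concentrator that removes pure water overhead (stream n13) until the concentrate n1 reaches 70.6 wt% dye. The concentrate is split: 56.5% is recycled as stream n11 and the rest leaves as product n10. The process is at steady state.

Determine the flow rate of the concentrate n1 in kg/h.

200.9 kg/h

Overall dye balance (none leaves overhead): dye in fresh feed = dye in product, i.e. 218×0.283 = (1−0.565)·n1·0.706.
n1 = 61.694/(0.706×0.435) = 200.89 kg/h.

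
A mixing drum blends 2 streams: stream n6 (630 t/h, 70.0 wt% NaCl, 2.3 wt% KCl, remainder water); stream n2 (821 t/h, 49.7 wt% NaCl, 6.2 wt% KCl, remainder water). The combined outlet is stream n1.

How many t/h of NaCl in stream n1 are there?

849 t/h

NaCl out = NaCl in = 630×0.700 + 821×0.497 = 849.04 t/h.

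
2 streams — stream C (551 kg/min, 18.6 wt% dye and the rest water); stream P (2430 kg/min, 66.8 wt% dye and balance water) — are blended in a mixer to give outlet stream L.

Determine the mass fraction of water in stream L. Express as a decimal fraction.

0.4211

Total flow out = 551 + 2430 = 2981 kg/min.
water in = 551×0.814 + 2430×0.332 = 1255.3 kg/min.
water mass fraction in L = 1255.3/2981 = 0.4211.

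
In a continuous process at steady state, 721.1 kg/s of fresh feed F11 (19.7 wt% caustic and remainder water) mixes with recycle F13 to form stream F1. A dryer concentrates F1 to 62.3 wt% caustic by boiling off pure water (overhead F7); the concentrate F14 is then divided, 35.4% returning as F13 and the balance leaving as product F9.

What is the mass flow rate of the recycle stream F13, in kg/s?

Overall caustic balance (none leaves overhead): caustic in fresh feed = caustic in product, i.e. 721.1×0.197 = (1−0.354)·F14·0.623.
F14 = 142.06/(0.623×0.646) = 352.97 kg/s.
Recycle F13 = 0.354×352.97 = 124.95 kg/s.

125 kg/s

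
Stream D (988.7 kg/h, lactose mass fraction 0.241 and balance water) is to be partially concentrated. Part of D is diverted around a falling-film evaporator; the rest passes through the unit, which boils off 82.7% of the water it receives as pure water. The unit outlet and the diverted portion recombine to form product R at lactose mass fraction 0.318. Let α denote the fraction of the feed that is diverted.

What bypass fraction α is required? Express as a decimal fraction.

All 988.7×0.241 = 238.28 kg/h of lactose reaches R, so R = 238.28/0.318 = 749.3 kg/h and vapour = 239.4 kg/h.
The evaporator receives (1−α)·988.7 of feed at 0.759 water and removes 0.827 of that water:
0.827×0.759×(1−α)×988.7 = 239.4
(1−α) = 239.4/620.6 = 0.3858;  α = 0.6142.

0.614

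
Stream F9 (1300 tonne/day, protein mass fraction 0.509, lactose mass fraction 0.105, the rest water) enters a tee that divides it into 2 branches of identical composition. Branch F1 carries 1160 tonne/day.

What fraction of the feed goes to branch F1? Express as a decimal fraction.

0.892

Fraction to F1 = 1160/1300 = 0.8923.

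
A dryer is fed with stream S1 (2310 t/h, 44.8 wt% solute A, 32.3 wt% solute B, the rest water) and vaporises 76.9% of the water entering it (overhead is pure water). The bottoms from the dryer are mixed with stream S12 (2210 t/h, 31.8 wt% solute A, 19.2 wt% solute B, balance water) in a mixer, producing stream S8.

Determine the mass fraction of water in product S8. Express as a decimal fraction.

Vapour removed = 0.769×0.229×2310 = 406.79 t/h; concentrate = 1903.2 t/h.
water reaching the mixer = 122.2 (from concentrate) + 2210×0.490 = 1205.1 t/h.
Product flow = 1903.2 + 2210 = 4113.2 t/h; water fraction = 0.2930.

0.2930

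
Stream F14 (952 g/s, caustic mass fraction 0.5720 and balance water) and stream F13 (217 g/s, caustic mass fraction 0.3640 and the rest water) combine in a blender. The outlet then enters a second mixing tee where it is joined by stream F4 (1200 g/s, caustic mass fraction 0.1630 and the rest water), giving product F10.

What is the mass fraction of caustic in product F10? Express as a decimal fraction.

0.3458

Overall, product flow = 2369 g/s.
caustic in = 952×0.572 + 217×0.364 + 1200×0.163 = 819.13 g/s.
caustic fraction in F10 = 0.3458.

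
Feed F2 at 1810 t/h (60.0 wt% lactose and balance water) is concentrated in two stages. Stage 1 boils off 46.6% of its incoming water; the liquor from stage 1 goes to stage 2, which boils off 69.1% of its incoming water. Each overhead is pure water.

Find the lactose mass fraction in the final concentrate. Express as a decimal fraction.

0.901

water in feed = 1810×0.400 = 724 t/h.
After stage 1: water left = (1−0.466)×724 = 386.62; stream total = 1472.6 t/h.
After stage 2: water left = (1−0.691)×386.62 = 119.46; final concentrate = 1205.5 t/h.
lactose fraction = 1086/1205.5 = 0.901.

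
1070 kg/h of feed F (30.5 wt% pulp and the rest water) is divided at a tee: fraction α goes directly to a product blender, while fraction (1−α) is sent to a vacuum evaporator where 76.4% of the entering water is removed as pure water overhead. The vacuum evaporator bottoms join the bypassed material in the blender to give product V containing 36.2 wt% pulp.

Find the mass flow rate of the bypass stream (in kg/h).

752.7 kg/h

All 1070×0.305 = 326.35 kg/h of pulp reaches V, so V = 326.35/0.362 = 901.52 kg/h and vapour = 168.48 kg/h.
The evaporator receives (1−α)·1070 of feed at 0.695 water and removes 0.764 of that water:
0.764×0.695×(1−α)×1070 = 168.48
(1−α) = 168.48/568.15 = 0.2965;  α = 0.7035.
Bypass flow = 0.7035×1070 = 752.7 kg/h.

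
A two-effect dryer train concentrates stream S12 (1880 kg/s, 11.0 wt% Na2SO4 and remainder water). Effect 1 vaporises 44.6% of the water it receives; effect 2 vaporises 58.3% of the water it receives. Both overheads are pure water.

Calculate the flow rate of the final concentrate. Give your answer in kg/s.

water in feed = 1880×0.890 = 1673.2 kg/s.
After stage 1: water left = (1−0.446)×1673.2 = 926.95; stream total = 1133.8 kg/s.
After stage 2: water left = (1−0.583)×926.95 = 386.54; final concentrate = 593.34 kg/s.

593.3 kg/s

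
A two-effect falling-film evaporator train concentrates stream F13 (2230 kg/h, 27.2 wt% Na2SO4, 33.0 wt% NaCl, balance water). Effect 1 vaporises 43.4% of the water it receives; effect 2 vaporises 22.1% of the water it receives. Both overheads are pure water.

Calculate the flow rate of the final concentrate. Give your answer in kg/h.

1734 kg/h

water in feed = 2230×0.398 = 887.54 kg/h.
After stage 1: water left = (1−0.434)×887.54 = 502.35; stream total = 1844.8 kg/h.
After stage 2: water left = (1−0.221)×502.35 = 391.33; final concentrate = 1733.8 kg/h.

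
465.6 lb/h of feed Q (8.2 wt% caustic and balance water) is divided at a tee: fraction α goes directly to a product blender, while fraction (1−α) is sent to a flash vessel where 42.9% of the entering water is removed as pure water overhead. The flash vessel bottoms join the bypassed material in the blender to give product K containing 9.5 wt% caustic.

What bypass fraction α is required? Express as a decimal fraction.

0.653

All 465.6×0.082 = 38.179 lb/h of caustic reaches K, so K = 38.179/0.095 = 401.89 lb/h and vapour = 63.714 lb/h.
The evaporator receives (1−α)·465.6 of feed at 0.918 water and removes 0.429 of that water:
0.429×0.918×(1−α)×465.6 = 63.714
(1−α) = 63.714/183.36 = 0.3475;  α = 0.6525.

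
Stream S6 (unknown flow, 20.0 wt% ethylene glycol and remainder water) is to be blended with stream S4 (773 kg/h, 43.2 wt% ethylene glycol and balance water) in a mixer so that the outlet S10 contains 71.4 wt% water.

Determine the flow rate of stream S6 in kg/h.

Let S6 be the unknown flow. Total out = 773 + S6.
water balance: 439.06 + 0.800·S6 = 0.714·(773 + S6)
(0.800 − 0.714)·S6 = 0.714×773 − 439.06 = 112.86
S6 = 112.86 / 0.086 = 1312.3 kg/h

1312 kg/h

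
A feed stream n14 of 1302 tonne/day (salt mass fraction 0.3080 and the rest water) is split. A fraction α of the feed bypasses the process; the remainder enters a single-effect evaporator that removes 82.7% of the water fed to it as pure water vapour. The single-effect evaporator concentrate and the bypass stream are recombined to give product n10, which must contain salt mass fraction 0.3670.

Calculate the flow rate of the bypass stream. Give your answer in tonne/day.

All 1302×0.308 = 401.02 tonne/day of salt reaches n10, so n10 = 401.02/0.367 = 1092.7 tonne/day and vapour = 209.31 tonne/day.
The evaporator receives (1−α)·1302 of feed at 0.692 water and removes 0.827 of that water:
0.827×0.692×(1−α)×1302 = 209.31
(1−α) = 209.31/745.11 = 0.2809;  α = 0.7191.
Bypass flow = 0.7191×1302 = 936.25 tonne/day.

936.2 tonne/day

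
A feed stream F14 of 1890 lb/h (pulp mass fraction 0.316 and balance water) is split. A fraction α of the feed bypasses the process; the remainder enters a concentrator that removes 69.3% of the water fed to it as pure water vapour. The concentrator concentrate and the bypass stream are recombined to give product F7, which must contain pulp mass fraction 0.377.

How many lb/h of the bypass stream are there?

1245 lb/h

All 1890×0.316 = 597.24 lb/h of pulp reaches F7, so F7 = 597.24/0.377 = 1584.2 lb/h and vapour = 305.81 lb/h.
The evaporator receives (1−α)·1890 of feed at 0.684 water and removes 0.693 of that water:
0.693×0.684×(1−α)×1890 = 305.81
(1−α) = 305.81/895.88 = 0.3413;  α = 0.6587.
Bypass flow = 0.6587×1890 = 1244.8 lb/h.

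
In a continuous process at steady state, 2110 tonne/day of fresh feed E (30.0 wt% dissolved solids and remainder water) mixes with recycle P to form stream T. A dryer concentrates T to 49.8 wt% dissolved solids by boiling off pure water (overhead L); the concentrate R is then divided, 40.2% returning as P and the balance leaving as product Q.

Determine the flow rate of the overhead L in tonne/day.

838.9 tonne/day

Overall dissolved solids balance (none leaves overhead): dissolved solids in fresh feed = dissolved solids in product, i.e. 2110×0.300 = (1−0.402)·R·0.498.
R = 633/(0.498×0.598) = 2125.6 tonne/day.
Recycle P = 0.402×2125.6 = 854.47 tonne/day.
Combined feed T = 2110 + 854.47 = 2964.5 tonne/day.
Overhead L = T − R = 2964.5 − 2125.6 = 838.92 tonne/day.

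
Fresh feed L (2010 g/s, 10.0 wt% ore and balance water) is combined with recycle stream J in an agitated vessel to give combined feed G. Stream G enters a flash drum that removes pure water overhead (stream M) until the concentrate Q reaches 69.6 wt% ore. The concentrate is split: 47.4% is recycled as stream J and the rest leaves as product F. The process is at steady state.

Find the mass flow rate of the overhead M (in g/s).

1721 g/s

Overall ore balance (none leaves overhead): ore in fresh feed = ore in product, i.e. 2010×0.100 = (1−0.474)·Q·0.696.
Q = 201/(0.696×0.526) = 549.04 g/s.
Recycle J = 0.474×549.04 = 260.24 g/s.
Combined feed G = 2010 + 260.24 = 2270.2 g/s.
Overhead M = G − Q = 2270.2 − 549.04 = 1721.2 g/s.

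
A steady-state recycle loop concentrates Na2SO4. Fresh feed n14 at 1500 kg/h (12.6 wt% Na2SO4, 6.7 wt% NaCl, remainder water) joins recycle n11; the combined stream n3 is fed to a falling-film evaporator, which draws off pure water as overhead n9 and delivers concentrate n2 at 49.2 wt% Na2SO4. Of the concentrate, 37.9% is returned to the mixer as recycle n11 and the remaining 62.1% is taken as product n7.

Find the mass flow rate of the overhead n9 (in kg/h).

1116 kg/h

Overall Na2SO4 balance (none leaves overhead): Na2SO4 in fresh feed = Na2SO4 in product, i.e. 1500×0.126 = (1−0.379)·n2·0.492.
n2 = 189/(0.492×0.621) = 618.59 kg/h.
Recycle n11 = 0.379×618.59 = 234.45 kg/h.
Combined feed n3 = 1500 + 234.45 = 1734.4 kg/h.
Overhead n9 = n3 − n2 = 1734.4 − 618.59 = 1115.9 kg/h.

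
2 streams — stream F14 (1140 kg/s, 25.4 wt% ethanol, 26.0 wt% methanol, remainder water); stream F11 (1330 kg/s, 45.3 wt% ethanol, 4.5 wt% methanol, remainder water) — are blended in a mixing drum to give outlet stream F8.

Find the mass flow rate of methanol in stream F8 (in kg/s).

356.2 kg/s

methanol out = methanol in = 1140×0.260 + 1330×0.045 = 356.25 kg/s.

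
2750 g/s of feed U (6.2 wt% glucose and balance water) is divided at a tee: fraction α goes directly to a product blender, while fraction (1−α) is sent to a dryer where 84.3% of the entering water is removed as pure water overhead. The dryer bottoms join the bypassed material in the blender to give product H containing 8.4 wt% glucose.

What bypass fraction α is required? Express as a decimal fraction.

All 2750×0.062 = 170.5 g/s of glucose reaches H, so H = 170.5/0.084 = 2029.8 g/s and vapour = 720.24 g/s.
The evaporator receives (1−α)·2750 of feed at 0.938 water and removes 0.843 of that water:
0.843×0.938×(1−α)×2750 = 720.24
(1−α) = 720.24/2174.5 = 0.3312;  α = 0.6688.

0.669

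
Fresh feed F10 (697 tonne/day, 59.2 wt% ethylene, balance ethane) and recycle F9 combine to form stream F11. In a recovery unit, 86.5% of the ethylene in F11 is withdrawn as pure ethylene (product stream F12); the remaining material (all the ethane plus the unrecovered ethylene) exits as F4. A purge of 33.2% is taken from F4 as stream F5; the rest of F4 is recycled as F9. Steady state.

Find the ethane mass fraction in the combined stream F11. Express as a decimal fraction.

0.654

ethane enters only via F10 and leaves only via the purge: 697×0.408 = 0.332×(ethane in F4), and the recovery unit passes all ethane, so ethane in F11 = ethane in F4 = 856.55 tonne/day.
ethylene in F11: m_A = 697×0.592 + (1−0.332)·(1−0.865)·m_A, so m_A = 412.62/0.9098 = 453.52 tonne/day.
F11 = 453.52 + 856.55 = 1310.1 tonne/day.
ethane fraction in F11 = 856.55/1310.1 = 0.654.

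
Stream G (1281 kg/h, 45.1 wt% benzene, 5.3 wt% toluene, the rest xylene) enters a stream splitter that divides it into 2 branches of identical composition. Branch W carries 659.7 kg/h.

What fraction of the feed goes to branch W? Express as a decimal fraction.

Fraction to W = 659.7/1281 = 0.5150.

0.515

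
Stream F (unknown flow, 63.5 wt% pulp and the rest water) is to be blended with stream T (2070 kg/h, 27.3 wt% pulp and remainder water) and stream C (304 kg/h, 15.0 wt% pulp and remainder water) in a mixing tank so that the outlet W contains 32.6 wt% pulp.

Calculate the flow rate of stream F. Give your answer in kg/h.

528.2 kg/h

Let F be the unknown flow. Total out = 2374 + F.
pulp balance: 610.71 + 0.635·F = 0.326·(2374 + F)
(0.635 − 0.326)·F = 0.326×2374 − 610.71 = 163.21
F = 163.21 / 0.309 = 528.2 kg/h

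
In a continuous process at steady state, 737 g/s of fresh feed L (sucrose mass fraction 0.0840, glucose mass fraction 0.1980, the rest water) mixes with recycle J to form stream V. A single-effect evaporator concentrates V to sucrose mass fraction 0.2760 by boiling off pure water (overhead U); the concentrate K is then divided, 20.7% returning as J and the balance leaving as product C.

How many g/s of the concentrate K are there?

Overall sucrose balance (none leaves overhead): sucrose in fresh feed = sucrose in product, i.e. 737×0.084 = (1−0.207)·K·0.276.
K = 61.908/(0.276×0.793) = 282.86 g/s.

282.9 g/s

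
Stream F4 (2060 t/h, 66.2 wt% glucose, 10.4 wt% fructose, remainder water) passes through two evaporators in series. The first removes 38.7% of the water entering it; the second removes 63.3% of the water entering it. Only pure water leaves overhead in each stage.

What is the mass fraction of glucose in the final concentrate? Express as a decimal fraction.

0.809

water in feed = 2060×0.234 = 482.04 t/h.
After stage 1: water left = (1−0.387)×482.04 = 295.49; stream total = 1873.5 t/h.
After stage 2: water left = (1−0.633)×295.49 = 108.45; final concentrate = 1686.4 t/h.
glucose fraction = 1363.7/1686.4 = 0.809.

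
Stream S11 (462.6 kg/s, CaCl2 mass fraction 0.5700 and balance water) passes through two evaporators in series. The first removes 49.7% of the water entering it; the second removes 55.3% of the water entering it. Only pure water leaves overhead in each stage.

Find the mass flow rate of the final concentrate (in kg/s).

water in feed = 462.6×0.430 = 198.92 kg/s.
After stage 1: water left = (1−0.497)×198.92 = 100.06; stream total = 363.74 kg/s.
After stage 2: water left = (1−0.553)×100.06 = 44.725; final concentrate = 308.41 kg/s.

308.4 kg/s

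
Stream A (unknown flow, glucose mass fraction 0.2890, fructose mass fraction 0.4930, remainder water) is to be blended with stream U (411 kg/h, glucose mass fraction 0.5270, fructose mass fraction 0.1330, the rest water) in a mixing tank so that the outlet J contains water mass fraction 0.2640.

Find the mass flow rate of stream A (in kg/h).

679 kg/h

Let A be the unknown flow. Total out = 411 + A.
water balance: 139.74 + 0.218·A = 0.264·(411 + A)
(0.218 − 0.264)·A = 0.264×411 − 139.74 = -31.236
A = -31.236 / -0.046 = 679.04 kg/h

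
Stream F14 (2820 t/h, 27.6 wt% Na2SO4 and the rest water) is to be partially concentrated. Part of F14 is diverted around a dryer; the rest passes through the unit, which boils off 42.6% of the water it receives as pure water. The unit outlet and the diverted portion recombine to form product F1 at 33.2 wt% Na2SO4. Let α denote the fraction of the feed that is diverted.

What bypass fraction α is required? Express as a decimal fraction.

All 2820×0.276 = 778.32 t/h of Na2SO4 reaches F1, so F1 = 778.32/0.332 = 2344.3 t/h and vapour = 475.66 t/h.
The evaporator receives (1−α)·2820 of feed at 0.724 water and removes 0.426 of that water:
0.426×0.724×(1−α)×2820 = 475.66
(1−α) = 475.66/869.76 = 0.5469;  α = 0.4531.

0.453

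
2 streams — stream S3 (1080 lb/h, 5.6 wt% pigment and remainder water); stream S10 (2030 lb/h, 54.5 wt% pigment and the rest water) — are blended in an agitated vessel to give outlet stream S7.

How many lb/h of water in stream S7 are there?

1943 lb/h

water out = water in = 1080×0.944 + 2030×0.455 = 1943.2 lb/h.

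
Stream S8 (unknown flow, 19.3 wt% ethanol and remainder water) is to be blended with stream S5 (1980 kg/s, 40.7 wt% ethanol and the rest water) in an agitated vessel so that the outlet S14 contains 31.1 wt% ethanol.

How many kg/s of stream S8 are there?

1611 kg/s

Let S8 be the unknown flow. Total out = 1980 + S8.
ethanol balance: 805.86 + 0.193·S8 = 0.311·(1980 + S8)
(0.193 − 0.311)·S8 = 0.311×1980 − 805.86 = -190.08
S8 = -190.08 / -0.118 = 1610.8 kg/s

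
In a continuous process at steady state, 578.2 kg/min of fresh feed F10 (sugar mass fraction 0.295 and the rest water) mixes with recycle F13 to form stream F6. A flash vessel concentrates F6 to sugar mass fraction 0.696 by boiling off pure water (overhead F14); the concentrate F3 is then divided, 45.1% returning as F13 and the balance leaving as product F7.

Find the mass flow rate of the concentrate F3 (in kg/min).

Overall sugar balance (none leaves overhead): sugar in fresh feed = sugar in product, i.e. 578.2×0.295 = (1−0.451)·F3·0.696.
F3 = 170.57/(0.696×0.549) = 446.39 kg/min.

446.4 kg/min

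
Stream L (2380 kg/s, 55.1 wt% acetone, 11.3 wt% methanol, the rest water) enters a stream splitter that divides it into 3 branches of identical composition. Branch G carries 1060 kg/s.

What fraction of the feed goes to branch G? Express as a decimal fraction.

0.445

Fraction to G = 1060/2380 = 0.4454.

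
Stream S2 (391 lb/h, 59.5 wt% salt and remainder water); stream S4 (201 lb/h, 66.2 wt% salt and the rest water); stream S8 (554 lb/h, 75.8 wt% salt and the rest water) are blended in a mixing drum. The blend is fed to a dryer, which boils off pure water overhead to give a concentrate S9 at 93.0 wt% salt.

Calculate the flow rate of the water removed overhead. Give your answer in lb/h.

301.2 lb/h

salt entering = 391×0.595 + 201×0.662 + 554×0.758 = 785.64 lb/h.
All salt reports to S9, so S9 = 785.64/0.930 = 844.77 lb/h.
Total feed = 1146 lb/h; overhead = 1146 − 844.77 = 301.23 lb/h.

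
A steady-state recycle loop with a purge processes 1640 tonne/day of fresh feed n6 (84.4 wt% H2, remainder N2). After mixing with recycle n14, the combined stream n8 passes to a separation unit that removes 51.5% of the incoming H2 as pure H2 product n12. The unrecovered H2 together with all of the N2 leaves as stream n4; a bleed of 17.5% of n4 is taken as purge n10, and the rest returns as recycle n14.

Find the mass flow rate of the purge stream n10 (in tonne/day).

N2 enters only via n6 and leaves only via the purge: 1640×0.156 = 0.175×(N2 in n4), and the separation unit passes all N2, so N2 in n8 = N2 in n4 = 1461.9 tonne/day.
H2 in n8: m_A = 1640×0.844 + (1−0.175)·(1−0.515)·m_A, so m_A = 1384.2/0.5999 = 2307.4 tonne/day.
n4 = (1−0.515)×2307.4 + 1461.9 = 2581 tonne/day.
Purge n10 = 0.175×2581 = 451.68 tonne/day.

451.7 tonne/day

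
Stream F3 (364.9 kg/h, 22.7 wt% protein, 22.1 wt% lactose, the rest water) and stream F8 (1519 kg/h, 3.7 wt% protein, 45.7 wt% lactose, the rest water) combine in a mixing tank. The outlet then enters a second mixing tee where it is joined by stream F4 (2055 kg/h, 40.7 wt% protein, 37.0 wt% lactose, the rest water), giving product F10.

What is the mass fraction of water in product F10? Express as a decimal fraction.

Overall, product flow = 3938.9 kg/h.
water in = 364.9×0.552 + 1519×0.506 + 2055×0.223 = 1428.3 kg/h.
water fraction in F10 = 0.363.

0.363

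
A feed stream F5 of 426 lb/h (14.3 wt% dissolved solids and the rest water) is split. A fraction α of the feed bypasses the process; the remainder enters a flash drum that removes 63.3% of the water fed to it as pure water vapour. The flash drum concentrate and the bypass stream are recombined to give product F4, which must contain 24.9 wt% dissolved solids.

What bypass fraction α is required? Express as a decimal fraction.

0.215

All 426×0.143 = 60.918 lb/h of dissolved solids reaches F4, so F4 = 60.918/0.249 = 244.65 lb/h and vapour = 181.35 lb/h.
The evaporator receives (1−α)·426 of feed at 0.857 water and removes 0.633 of that water:
0.633×0.857×(1−α)×426 = 181.35
(1−α) = 181.35/231.1 = 0.7847;  α = 0.2153.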